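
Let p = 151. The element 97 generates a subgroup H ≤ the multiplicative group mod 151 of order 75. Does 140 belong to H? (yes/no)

no

140 ∈ ⟨97⟩ iff 140^75 ≡ 1 (mod 151), since |⟨97⟩| = 75.
140^75 mod 151 = 150.
Since 150 ≠ 1, 140 does not lie in the subgroup.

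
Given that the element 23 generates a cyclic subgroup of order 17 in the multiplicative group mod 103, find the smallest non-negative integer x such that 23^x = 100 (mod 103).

8

Successive powers of 23 modulo 103:
  23^0=1  23^1=23  23^2=14  23^3=13  23^4=93  23^5=79
  23^6=66  23^7=76  23^8=100
So 23^8 ≡ 100 (mod 103), giving x = 8.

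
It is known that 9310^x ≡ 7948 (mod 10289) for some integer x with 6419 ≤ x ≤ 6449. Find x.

6446

Compute 9310^6419 mod 10289 = 6824, then multiply by 9310 repeatedly:
  9310^6419=6824  9310^6420=7154  9310^6421=3043  9310^6422=4713  9310^6423=5734
  9310^6424=4208  9310^6425=6257  9310^6426=6641  9310^6427=1109  9310^6428=4923
  9310^6429=5924  9310^6430=3400  9310^6431=5036  9310^6432=8476  9310^6433=5219
  9310^6434=4232  9310^6435=3339  9310^6436=3021  9310^6437=5673  9310^6438=2193
  9310^6439=3454  9310^6440=3615  9310^6441=331  9310^6442=5199  9310^6443=3234
  9310^6444=2926  9310^6445=6077  9310^6446=7948
Found 7948 at exponent 6446.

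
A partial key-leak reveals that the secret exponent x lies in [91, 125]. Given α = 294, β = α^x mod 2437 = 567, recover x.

122

Compute 294^91 mod 2437 = 875, then multiply by 294 repeatedly:
  294^91=875  294^92=1365  294^93=1642  294^94=222  294^95=1906
  294^96=2291  294^97=942  294^98=1567  294^99=105  294^100=1626
  294^101=392  294^102=709  294^103=1301  294^104=2322  294^105=308
  294^106=383  294^107=500  294^108=780  294^109=242  294^110=475
  294^111=741  294^112=961  294^113=2279  294^114=2288  294^115=60
  294^116=581  294^117=224  294^118=57  294^119=2136  294^120=1675
  294^121=176  294^122=567
Found 567 at exponent 122.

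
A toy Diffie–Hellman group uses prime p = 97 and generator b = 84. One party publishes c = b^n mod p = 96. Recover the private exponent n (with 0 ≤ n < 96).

Baby-step giant-step with m = ceil(sqrt(96)) = 10.
Baby table (84^j mod 97 for j=0..9):
  0:1  1:84  2:72  3:34  4:43  5:23  6:89  7:7
  8:6  9:19
Giant step factor: 84^(-10) ≡ 86 (mod 97).
Scan 96·86^i mod 97 for i = 0, 1, …:
  i=0: 96   i=1: 11   i=2: 73   i=3: 70
  i=4: 6
Match at i=4, j=8: n = 4·10 + 8 = 48.

48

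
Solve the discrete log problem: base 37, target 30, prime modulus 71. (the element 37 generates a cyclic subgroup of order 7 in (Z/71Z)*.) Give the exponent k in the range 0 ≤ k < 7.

Successive powers of 37 modulo 71:
  37^0=1  37^1=37  37^2=20  37^3=30
So 37^3 ≡ 30 (mod 71), giving k = 3.

3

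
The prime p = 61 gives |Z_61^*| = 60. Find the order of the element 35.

60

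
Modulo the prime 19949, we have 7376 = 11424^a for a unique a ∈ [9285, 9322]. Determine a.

Compute 11424^9285 mod 19949 = 10352, then multiply by 11424 repeatedly:
  11424^9285=10352  11424^9286=3576  11424^9287=16621  11424^9288=3722  11424^9289=8809
  11424^9290=11260  11424^9291=3088  11424^9292=7480  11424^9293=9953  11424^9294=13721
  11424^9295=9411  11424^9296=6103  11424^9297=18866  11424^9298=16137  11424^9299=379
  11424^9300=763  11424^9301=18748  11424^9302=4688  11424^9303=12596  11424^9304=4567
  11424^9305=6773  11424^9306=12530  11424^9307=8645  11424^9308=12930  11424^9309=9924
  11424^9310=1609  11424^9311=8187  11424^9312=7376
Found 7376 at exponent 9312.

9312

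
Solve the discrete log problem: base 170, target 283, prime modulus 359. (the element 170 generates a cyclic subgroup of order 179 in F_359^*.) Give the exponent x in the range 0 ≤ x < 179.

Baby-step giant-step with m = ceil(sqrt(179)) = 14.
Baby table (170^j mod 359 for j=0..13):
  0:1  1:170  2:180  3:85  4:90  5:222  6:45  7:111
  8:202  9:235  10:101  11:297  12:230  13:328
Giant step factor: 170^(-14) ≡ 128 (mod 359).
Scan 283·128^i mod 359 for i = 0, 1, …:
  i=0: 283   i=1: 324   i=2: 187   i=3: 242
  i=4: 102   i=5: 132   i=6: 23   i=7: 72
  i=8: 241   i=9: 333   i=10: 262   i=11: 149
  i=12: 45
Match at i=12, j=6: x = 12·14 + 6 = 174.

174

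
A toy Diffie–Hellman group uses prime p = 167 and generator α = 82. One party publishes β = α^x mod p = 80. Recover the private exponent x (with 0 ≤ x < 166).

Baby-step giant-step with m = ceil(sqrt(166)) = 13.
Baby table (82^j mod 167 for j=0..12):
  0:1  1:82  2:44  3:101  4:99  5:102  6:14  7:146
  8:115  9:78  10:50  11:92  12:29
Giant step factor: 82^(-13) ≡ 71 (mod 167).
Scan 80·71^i mod 167 for i = 0, 1, …:
  i=0: 80   i=1: 2   i=2: 142   i=3: 62
  i=4: 60   i=5: 85   i=6: 23   i=7: 130
  i=8: 45   i=9: 22   i=10: 59   i=11: 14
Match at i=11, j=6: x = 11·13 + 6 = 149.

149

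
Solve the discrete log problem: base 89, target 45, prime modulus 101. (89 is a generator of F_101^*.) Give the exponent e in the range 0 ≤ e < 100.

Successive powers of 89 modulo 101:
  89^0=1  89^1=89  89^2=43  89^3=90  89^4=31  89^5=32
  89^6=20  89^7=63  89^8=52  89^9=83  89^10=14  89^11=34
  89^12=97  89^13=48  89^14=30  89^15=44  89^16=78  89^17=74
  89^18=21  89^19=51  89^20=95  89^21=72  89^22=45
So 89^22 ≡ 45 (mod 101), giving e = 22.

22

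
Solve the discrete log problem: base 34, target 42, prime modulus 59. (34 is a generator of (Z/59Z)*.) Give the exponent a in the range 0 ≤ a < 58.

13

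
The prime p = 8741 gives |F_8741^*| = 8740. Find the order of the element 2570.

874

The order of 2570 must divide p − 1 = 8740 = 2^2 · 5 · 19 · 23.
Divisors: 1, 2, 4, 5, 10, 19, 20, 23, 38, 46, 76, 92, 95, 115, 190, 230, 380, 437, 460, 874, 1748, 2185, 4370, 8740.
Check each in increasing order: 2570^1 ≡ 2570;  2570^2 ≡ 5445;  2570^4 ≡ 7294;  2570^5 ≡ 4876;  2570^10 ≡ 8597;  2570^19 ≡ 974;  2570^20 ≡ 3254;  2570^23 ≡ 6664;  2570^38 ≡ 4648;  2570^46 ≡ 4616;  2570^76 ≡ 4893;  2570^92 ≡ 5639;  2570^95 ≡ 1937;  2570^115 ≡ 737;  2570^190 ≡ 2080;  2570^230 ≡ 1227;  2570^380 ≡ 8346;  2570^437 ≡ 8740;  2570^460 ≡ 2077;  2570^874 ≡ 1.
Smallest exponent giving 1 is 874.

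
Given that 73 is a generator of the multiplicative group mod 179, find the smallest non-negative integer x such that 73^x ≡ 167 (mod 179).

Baby-step giant-step with m = ceil(sqrt(178)) = 14.
Baby table (73^j mod 179 for j=0..13):
  0:1  1:73  2:138  3:50  4:70  5:98  6:173  7:99
  8:67  9:58  10:117  11:128  12:36  13:122
Giant step factor: 73^(-14) ≡ 61 (mod 179).
Scan 167·61^i mod 179 for i = 0, 1, …:
  i=0: 167   i=1: 163   i=2: 98
Match at i=2, j=5: x = 2·14 + 5 = 33.

33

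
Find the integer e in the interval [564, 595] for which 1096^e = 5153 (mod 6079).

582

Compute 1096^564 mod 6079 = 3897, then multiply by 1096 repeatedly:
  1096^564=3897  1096^565=3654  1096^566=4802  1096^567=4657  1096^568=3791
  1096^569=2979  1096^570=561  1096^571=877  1096^572=710  1096^573=48
  1096^574=3976  1096^575=5132  1096^576=1597  1096^577=5639  1096^578=4080
  1096^579=3615  1096^580=4611  1096^581=2007  1096^582=5153
Found 5153 at exponent 582.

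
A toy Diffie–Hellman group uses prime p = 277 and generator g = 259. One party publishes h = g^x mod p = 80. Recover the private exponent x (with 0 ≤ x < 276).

13

Baby-step giant-step with m = ceil(sqrt(276)) = 17.
Baby table (259^j mod 277 for j=0..16):
  0:1  1:259  2:47  3:262  4:270  5:126  6:225  7:105
  8:49  9:226  10:87  11:96  12:211  13:80  14:222  15:159
  16:185
Giant step factor: 259^(-17) ≡ 46 (mod 277).
Scan 80·46^i mod 277 for i = 0, 1, …:
  i=0: 80
Match at i=0, j=13: x = 0·17 + 13 = 13.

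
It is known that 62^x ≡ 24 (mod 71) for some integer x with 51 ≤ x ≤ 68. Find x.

52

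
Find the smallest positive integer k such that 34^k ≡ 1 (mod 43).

42

The order of 34 must divide p − 1 = 42 = 2 · 3 · 7.
Divisors: 1, 2, 3, 6, 7, 14, 21, 42.
Check each in increasing order: 34^1 ≡ 34;  34^2 ≡ 38;  34^3 ≡ 2;  34^6 ≡ 4;  34^7 ≡ 7;  34^14 ≡ 6;  34^21 ≡ 42;  34^42 ≡ 1.
Smallest exponent giving 1 is 42.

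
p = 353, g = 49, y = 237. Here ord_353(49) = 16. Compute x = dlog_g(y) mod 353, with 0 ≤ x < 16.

14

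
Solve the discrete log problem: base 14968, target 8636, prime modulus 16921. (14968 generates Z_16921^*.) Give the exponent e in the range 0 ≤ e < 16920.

1413

Baby-step giant-step with m = ceil(sqrt(16920)) = 131.
Baby table (14968^j mod 16921 for j=0..130):
  0:1  1:14968  2:6984  3:15495  4:9934  5:7285  6:2956  7:13914
  8:1084  9:14994  10:6969  11:10948  12:6700  13:11754  14:6235  15:6165
  16:7507  17:9336  18:7630  19:6011  20:3691  21:16744  22:7261  23:15986
  24:15508  25:1466  26:13472  27:1339  28:7688  29:11184  30:2659  31:1720
  32:8119  33:15491  34:825  35:13191  36:8660  37:8020  38:5786  39:3170
  40:2076  41:6612  42:14408  43:799  44:13206  45:13207  46:11254  47:1317
  48:16812  49:9825  50:189  51:3145  52:138  53:1222  54:16216  55:6264
  56:291  57:6991  58:1824  59:8059  60:14224  61:4810  62:14146  63:4855
  64:10866  65:14557  66:14380  67:4720  68:3785  69:2372  70:3838  71:389
  72:1728  73:9416  74:3679  75:6338  76:8058  77:16177  78:14747  79:15572
  80:11842  81:3581  82:11601  83:466  84:3636  85:5712  86:12324  87:9811
  88:10610  89:6895  90:3181  91:14435  92:15752  93:15643  94:8547  95:8736
  96:11881  97:12019  98:13241  99:12536  100:1879  101:2170  102:9161  103:10985
  104:2123  105:16347  106:4236  107:1461  108:6316  109:261  110:14818  111:12277
  112:76  113:3861  114:6233  115:10071  116:10460  117:12188  118:4683  119:8362
  120:14700  121:5837  122:5093  123:2919  124:1570  125:13412  126:72  127:11673
  128:12139  129:15775  130:4566
Giant step factor: 14968^(-131) ≡ 3275 (mod 16921).
Scan 8636·3275^i mod 16921 for i = 0, 1, …:
  i=0: 8636   i=1: 7909   i=2: 12845   i=3: 1769
  i=4: 6493   i=5: 11799   i=6: 11082   i=7: 14926
  i=8: 14802   i=9: 14806   i=10: 10985
Match at i=10, j=103: e = 10·131 + 103 = 1413.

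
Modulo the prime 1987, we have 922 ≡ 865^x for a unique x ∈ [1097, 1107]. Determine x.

1099

Compute 865^1097 mod 1987 = 1022, then multiply by 865 repeatedly:
  865^1097=1022  865^1098=1802  865^1099=922
Found 922 at exponent 1099.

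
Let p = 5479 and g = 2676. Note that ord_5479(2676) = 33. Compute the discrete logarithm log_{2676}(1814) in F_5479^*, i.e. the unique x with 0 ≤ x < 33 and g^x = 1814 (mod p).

20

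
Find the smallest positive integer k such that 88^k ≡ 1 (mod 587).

293

The order of 88 must divide p − 1 = 586 = 2 · 293.
Divisors: 1, 2, 293, 586.
Check each in increasing order: 88^1 ≡ 88;  88^2 ≡ 113;  88^293 ≡ 1.
Smallest exponent giving 1 is 293.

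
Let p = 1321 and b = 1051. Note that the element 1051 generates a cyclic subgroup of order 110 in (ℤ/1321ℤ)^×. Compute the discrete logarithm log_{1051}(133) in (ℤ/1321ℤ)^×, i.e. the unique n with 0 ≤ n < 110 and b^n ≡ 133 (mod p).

Baby-step giant-step with m = ceil(sqrt(110)) = 11.
Baby table (1051^j mod 1321 for j=0..10):
  0:1  1:1051  2:245  3:1221  4:580  5:599  6:753  7:124
  8:866  9:1318  10:810
Giant step factor: 1051^(-11) ≡ 1188 (mod 1321).
Scan 133·1188^i mod 1321 for i = 0, 1, …:
  i=0: 133   i=1: 805   i=2: 1257   i=3: 586
  i=4: 1
Match at i=4, j=0: n = 4·11 + 0 = 44.

44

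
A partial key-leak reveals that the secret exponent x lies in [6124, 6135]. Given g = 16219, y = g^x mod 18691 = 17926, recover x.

Compute 16219^6124 mod 18691 = 14029, then multiply by 16219 repeatedly:
  16219^6124=14029  16219^6125=10808  16219^6126=10754  16219^6127=13405  16219^6128=1983
  16219^6129=13757  16219^6130=10316  16219^6131=12063  16219^6132=11100  16219^6133=17879
  16219^6134=7327  16219^6135=17926
Found 17926 at exponent 6135.

6135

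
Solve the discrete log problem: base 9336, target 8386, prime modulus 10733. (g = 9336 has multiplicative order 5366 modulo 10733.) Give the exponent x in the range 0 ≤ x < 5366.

Baby-step giant-step with m = ceil(sqrt(5366)) = 74.
Baby table (9336^j mod 10733 for j=0..73):
  0:1  1:9336  2:8936  3:9620  4:9309  5:3723  6:4474  7:7161
  8:9972  9:550  10:4426  11:9819  12:10364  13:309  14:8380  15:2843
  16:10272  17:37  18:1976  19:8642  20:1751  21:977  22:8955  23:4543
  24:7365  25:4042  26:9617  27:2767  28:9114  29:7813  30:700  31:9536
  32:8594  33:4409  34:1369  35:8714  36:8497  37:389  38:3950  39:9345
  40:7096  41:4180  42:10025  43:1640  44:5782  45:4495  46:10023  47:4434
  48:9376  49:6721  50:2138  51:7721  52:428  53:3132  54:3660  55:6621
  56:2309  57:4960  58:4398  59:6003  60:7015  61:10007  62:5320  63:5929
  64:3063  65:3456  66:1818  67:3975  68:6619  69:5103  70:8554  71:6624
  72:8851  73:10302
Giant step factor: 9336^(-74) ≡ 2777 (mod 10733).
Scan 8386·2777^i mod 10733 for i = 0, 1, …:
  i=0: 8386   i=1: 8045   i=2: 5592   i=3: 9066
  i=4: 7397   i=5: 9240   i=6: 7610   i=7: 10426
  i=8: 6101   i=9: 5803     …   i=13: 2189
  i=14: 3975
Match at i=14, j=67: x = 14·74 + 67 = 1103.

1103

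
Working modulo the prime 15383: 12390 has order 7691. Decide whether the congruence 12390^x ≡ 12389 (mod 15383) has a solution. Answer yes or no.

12389 ∈ ⟨12390⟩ iff 12389^7691 ≡ 1 (mod 15383), since |⟨12390⟩| = 7691.
12389^7691 mod 15383 = 1.
Since 1 = 1, 12389 lies in the subgroup.

yes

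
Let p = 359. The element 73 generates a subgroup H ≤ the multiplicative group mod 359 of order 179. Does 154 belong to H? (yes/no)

no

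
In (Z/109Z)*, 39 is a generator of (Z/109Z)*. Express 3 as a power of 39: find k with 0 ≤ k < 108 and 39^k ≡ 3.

Baby-step giant-step with m = ceil(sqrt(108)) = 11.
Baby table (39^j mod 109 for j=0..10):
  0:1  1:39  2:104  3:23  4:25  5:103  6:93  7:30
  8:80  9:68  10:36
Giant step factor: 39^(-11) ≡ 67 (mod 109).
Scan 3·67^i mod 109 for i = 0, 1, …:
  i=0: 3   i=1: 92   i=2: 60   i=3: 96
  i=4: 1
Match at i=4, j=0: k = 4·11 + 0 = 44.

44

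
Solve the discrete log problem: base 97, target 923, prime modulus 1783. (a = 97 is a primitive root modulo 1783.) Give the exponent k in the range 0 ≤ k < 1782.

354

Baby-step giant-step with m = ceil(sqrt(1782)) = 43.
Baby table (97^j mod 1783 for j=0..42):
  0:1  1:97  2:494  3:1560  4:1548  5:384  6:1588  7:698
  8:1735  9:693  10:1250  11:6  12:582  13:1181  14:445  15:373
  16:521  17:613  18:622  19:1495  20:592  21:368  22:36  23:1709
  24:1737  25:887  26:455  27:1343  28:112  29:166  30:55  31:1769
  32:425  33:216  34:1339  35:1507  36:1756  37:947  38:926  39:672
  40:996  41:330  42:1699
Giant step factor: 97^(-43) ≡ 981 (mod 1783).
Scan 923·981^i mod 1783 for i = 0, 1, …:
  i=0: 923   i=1: 1482   i=2: 697   i=3: 868
  i=4: 1017   i=5: 980   i=6: 343   i=7: 1279
  i=8: 1250
Match at i=8, j=10: k = 8·43 + 10 = 354.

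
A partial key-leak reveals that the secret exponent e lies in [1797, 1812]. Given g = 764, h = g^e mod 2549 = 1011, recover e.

1801

Compute 764^1797 mod 2549 = 1270, then multiply by 764 repeatedly:
  764^1797=1270  764^1798=1660  764^1799=1387  764^1800=1833  764^1801=1011
Found 1011 at exponent 1801.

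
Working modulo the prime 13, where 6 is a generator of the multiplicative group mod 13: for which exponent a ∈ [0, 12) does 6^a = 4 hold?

10

Successive powers of 6 modulo 13:
  6^0=1  6^1=6  6^2=10  6^3=8  6^4=9  6^5=2
  6^6=12  6^7=7  6^8=3  6^9=5  6^10=4
So 6^10 ≡ 4 (mod 13), giving a = 10.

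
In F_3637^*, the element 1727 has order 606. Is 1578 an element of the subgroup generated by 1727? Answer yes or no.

no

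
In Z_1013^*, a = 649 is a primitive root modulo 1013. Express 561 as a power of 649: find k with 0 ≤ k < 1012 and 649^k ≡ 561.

900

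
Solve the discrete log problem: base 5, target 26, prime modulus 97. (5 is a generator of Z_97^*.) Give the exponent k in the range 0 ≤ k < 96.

59

Baby-step giant-step with m = ceil(sqrt(96)) = 10.
Baby table (5^j mod 97 for j=0..9):
  0:1  1:5  2:25  3:28  4:43  5:21  6:8  7:40
  8:6  9:30
Giant step factor: 5^(-10) ≡ 11 (mod 97).
Scan 26·11^i mod 97 for i = 0, 1, …:
  i=0: 26   i=1: 92   i=2: 42   i=3: 74
  i=4: 38   i=5: 30
Match at i=5, j=9: k = 5·10 + 9 = 59.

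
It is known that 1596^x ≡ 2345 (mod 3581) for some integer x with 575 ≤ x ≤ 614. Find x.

Compute 1596^575 mod 3581 = 1980, then multiply by 1596 repeatedly:
  1596^575=1980  1596^576=1638  1596^577=118  1596^578=2116  1596^579=253
  1596^580=2716  1596^581=1726  1596^582=907  1596^583=848  1596^584=3371
  1596^585=1454  1596^586=96  1596^587=2814  1596^588=570  1596^589=146
  1596^590=251  1596^591=3105  1596^592=3057  1596^593=1650  1596^594=1365
  1596^595=1292  1596^596=2957  1596^597=3195  1596^598=3457  1596^599=2632
  1596^600=159  1596^601=3094  1596^602=3406  1596^603=18  1596^604=80
  1596^605=2345
Found 2345 at exponent 605.

605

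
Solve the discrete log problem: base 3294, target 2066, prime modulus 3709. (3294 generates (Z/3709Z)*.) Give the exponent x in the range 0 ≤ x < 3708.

2494

Baby-step giant-step with m = ceil(sqrt(3708)) = 61.
Baby table (3294^j mod 3709 for j=0..60):
  0:1  1:3294  2:1611  3:2764  4:2730  5:2004  6:2865  7:1614
  8:1519  9:145  10:2878  11:3637  12:208  13:2696  14:1278  15:17
  16:363  17:1424  18:2480  19:1902  20:687  21:488  22:1475  23:3569
  24:2465  25:709  26:2485  27:3536  28:1324  29:3181  30:289  31:2462
  32:1954  33:1361  34:2662  35:552  36:878  37:2821  38:1329  39:1106
  40:926  41:1446  42:768  43:254  44:2151  45:1204  46:1055  47:3546
  48:883  49:746  50:1966  51:90  52:3449  53:339  54:257  55:906
  56:2328  57:1929  58:609  59:3186  60:1923
Giant step factor: 3294^(-61) ≡ 1514 (mod 3709).
Scan 2066·1514^i mod 3709 for i = 0, 1, …:
  i=0: 2066   i=1: 1237   i=2: 3482   i=3: 1259
  i=4: 3409   i=5: 2007   i=6: 927   i=7: 1476
  i=8: 1846   i=9: 1967     …   i=39: 2717
  i=40: 257
Match at i=40, j=54: x = 40·61 + 54 = 2494.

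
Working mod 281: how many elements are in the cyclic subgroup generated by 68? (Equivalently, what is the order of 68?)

20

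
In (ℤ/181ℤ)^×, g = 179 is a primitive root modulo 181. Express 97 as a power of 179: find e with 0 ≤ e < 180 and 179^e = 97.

73

Baby-step giant-step with m = ceil(sqrt(180)) = 14.
Baby table (179^j mod 181 for j=0..13):
  0:1  1:179  2:4  3:173  4:16  5:149  6:64  7:53
  8:75  9:31  10:119  11:124  12:114  13:134
Giant step factor: 179^(-14) ≡ 52 (mod 181).
Scan 97·52^i mod 181 for i = 0, 1, …:
  i=0: 97   i=1: 157   i=2: 19   i=3: 83
  i=4: 153   i=5: 173
Match at i=5, j=3: e = 5·14 + 3 = 73.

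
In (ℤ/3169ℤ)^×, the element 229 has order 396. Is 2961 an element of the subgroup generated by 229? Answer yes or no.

yes

2961 ∈ ⟨229⟩ iff 2961^396 ≡ 1 (mod 3169), since |⟨229⟩| = 396.
2961^396 mod 3169 = 1.
Since 1 = 1, 2961 lies in the subgroup.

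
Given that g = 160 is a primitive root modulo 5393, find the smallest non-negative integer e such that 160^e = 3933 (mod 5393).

Baby-step giant-step with m = ceil(sqrt(5392)) = 74.
Baby table (160^j mod 5393 for j=0..73):
  0:1  1:160  2:4028  3:2713  4:2640  5:1746  6:4317  7:416
  8:1844  9:3818  10:1471  11:3461  12:3674  13:3  14:480  15:1298
  16:2746  17:2527  18:5238  19:2165  20:1248  21:139  22:668  23:4413
  24:4990  25:236  26:9  27:1440  28:3894  29:2845  30:2188  31:4928
  32:1102  33:3744  34:417  35:2004  36:2453  37:4184  38:708  39:27
  40:4320  41:896  42:3142  43:1171  44:3998  45:3306  46:446  47:1251
  48:619  49:1966  50:1766  51:2124  52:81  53:2174  54:2688  55:4033
  56:3513  57:1208  58:4525  59:1338  60:3753  61:1857  62:505  63:5298
  64:979  65:243  66:1129  67:2671  68:1313  69:5146  70:3624  71:2789
  72:4014  73:473
Giant step factor: 160^(-74) ≡ 1424 (mod 5393).
Scan 3933·1424^i mod 5393 for i = 0, 1, …:
  i=0: 3933   i=1: 2658   i=2: 4499   i=3: 5085
  i=4: 3634   i=5: 2929   i=6: 2107   i=7: 1860
  i=8: 677   i=9: 4094     …   i=17: 2187
  i=18: 2527
Match at i=18, j=17: e = 18·74 + 17 = 1349.

1349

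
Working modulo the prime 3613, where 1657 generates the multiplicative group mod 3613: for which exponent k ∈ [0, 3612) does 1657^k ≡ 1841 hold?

Successive powers of 1657 modulo 3613:
  1657^0=1  1657^1=1657  1657^2=3382  1657^3=211  1657^4=2779  1657^5=1841
So 1657^5 ≡ 1841 (mod 3613), giving k = 5.

5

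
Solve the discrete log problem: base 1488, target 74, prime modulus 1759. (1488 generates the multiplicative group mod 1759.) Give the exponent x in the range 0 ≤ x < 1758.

Baby-step giant-step with m = ceil(sqrt(1758)) = 42.
Baby table (1488^j mod 1759 for j=0..41):
  0:1  1:1488  2:1322  3:574  4:997  5:699  6:543  7:603
  8:174  9:339  10:1358  11:1372  12:1096  13:255  14:1255  15:1141
  16:373  17:939  18:586  19:1263  20:732  21:395  22:254  23:1526
  24:1578  25:1558  26:1701  27:1646  28:720  29:129  30:221  31:1674
  32:168  33:206  34:462  35:1446  36:391  37:1338  38:1515  39:1041
  40:1088  41:664
Giant step factor: 1488^(-42) ≡ 311 (mod 1759).
Scan 74·311^i mod 1759 for i = 0, 1, …:
  i=0: 74   i=1: 147   i=2: 1742   i=3: 1749
  i=4: 408   i=5: 240   i=6: 762   i=7: 1276
  i=8: 1061   i=9: 1038     …   i=26: 67
  i=27: 1488
Match at i=27, j=1: x = 27·42 + 1 = 1135.

1135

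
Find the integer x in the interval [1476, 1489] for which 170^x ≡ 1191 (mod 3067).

Compute 170^1476 mod 3067 = 1150, then multiply by 170 repeatedly:
  170^1476=1150  170^1477=2279  170^1478=988  170^1479=2342  170^1480=2497
  170^1481=1244  170^1482=2924  170^1483=226  170^1484=1616  170^1485=1757
  170^1486=1191
Found 1191 at exponent 1486.

1486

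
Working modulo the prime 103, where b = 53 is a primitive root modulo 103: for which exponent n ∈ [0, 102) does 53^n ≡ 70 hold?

Baby-step giant-step with m = ceil(sqrt(102)) = 11.
Baby table (53^j mod 103 for j=0..10):
  0:1  1:53  2:28  3:42  4:63  5:43  6:13  7:71
  8:55  9:31  10:98
Giant step factor: 53^(-11) ≡ 96 (mod 103).
Scan 70·96^i mod 103 for i = 0, 1, …:
  i=0: 70   i=1: 25   i=2: 31
Match at i=2, j=9: n = 2·11 + 9 = 31.

31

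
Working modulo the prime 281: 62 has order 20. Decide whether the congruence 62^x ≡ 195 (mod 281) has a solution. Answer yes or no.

yes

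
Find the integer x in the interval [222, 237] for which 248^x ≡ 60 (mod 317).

Compute 248^222 mod 317 = 268, then multiply by 248 repeatedly:
  248^222=268  248^223=211  248^224=23  248^225=315  248^226=138
  248^227=305  248^228=194  248^229=245  248^230=213  248^231=202
  248^232=10  248^233=261  248^234=60
Found 60 at exponent 234.

234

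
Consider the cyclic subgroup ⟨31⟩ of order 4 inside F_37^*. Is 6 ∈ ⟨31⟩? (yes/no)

yes

⟨31⟩ has order 4; its elements mod 37 are {1, 6, 31, 36}.
6 is in this set.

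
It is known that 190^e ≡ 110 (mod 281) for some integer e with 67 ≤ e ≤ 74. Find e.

Compute 190^67 mod 281 = 258, then multiply by 190 repeatedly:
  190^67=258  190^68=126  190^69=55  190^70=53  190^71=235
  190^72=252  190^73=110
Found 110 at exponent 73.

73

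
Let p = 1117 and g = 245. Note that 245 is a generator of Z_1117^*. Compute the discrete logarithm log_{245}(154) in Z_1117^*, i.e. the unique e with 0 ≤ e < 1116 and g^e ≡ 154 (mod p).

Baby-step giant-step with m = ceil(sqrt(1116)) = 34.
Baby table (245^j mod 1117 for j=0..33):
  0:1  1:245  2:824  3:820  4:957  5:1012  6:1083  7:606
  8:1026  9:45  10:972  11:219  12:39  13:619  14:860  15:704
  16:462  17:373  18:908  19:177  20:919  21:638  22:1047  23:722
  24:404  25:684  26:30  27:648  28:146  29:26  30:785  31:201
  32:97  33:308
Giant step factor: 245^(-34) ≡ 840 (mod 1117).
Scan 154·840^i mod 1117 for i = 0, 1, …:
  i=0: 154   i=1: 905   i=2: 640   i=3: 323
  i=4: 1006   i=5: 588   i=6: 206   i=7: 1022
  i=8: 624   i=9: 287     …   i=27: 676
  i=28: 404
Match at i=28, j=24: e = 28·34 + 24 = 976.

976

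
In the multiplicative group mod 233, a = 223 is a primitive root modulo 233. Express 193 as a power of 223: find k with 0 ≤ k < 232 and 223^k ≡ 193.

169

Baby-step giant-step with m = ceil(sqrt(232)) = 16.
Baby table (223^j mod 233 for j=0..15):
  0:1  1:223  2:100  3:165  4:214  5:190  6:197  7:127
  8:128  9:118  10:218  11:150  12:131  13:88  14:52  15:179
Giant step factor: 223^(-16) ≡ 148 (mod 233).
Scan 193·148^i mod 233 for i = 0, 1, …:
  i=0: 193   i=1: 138   i=2: 153   i=3: 43
  i=4: 73   i=5: 86   i=6: 146   i=7: 172
  i=8: 59   i=9: 111   i=10: 118
Match at i=10, j=9: k = 10·16 + 9 = 169.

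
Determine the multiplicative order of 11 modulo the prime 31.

The order of 11 must divide p − 1 = 30 = 2 · 3 · 5.
Divisors: 1, 2, 3, 5, 6, 10, 15, 30.
Check each in increasing order: 11^1 ≡ 11;  11^2 ≡ 28;  11^3 ≡ 29;  11^5 ≡ 6;  11^6 ≡ 4;  11^10 ≡ 5;  11^15 ≡ 30;  11^30 ≡ 1.
Smallest exponent giving 1 is 30.

30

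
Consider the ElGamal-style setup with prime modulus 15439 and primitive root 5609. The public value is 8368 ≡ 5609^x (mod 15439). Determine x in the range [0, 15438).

15107

Baby-step giant-step with m = ceil(sqrt(15438)) = 125.
Baby table (5609^j mod 15439 for j=0..124):
  0:1  1:5609  2:11638  3:1450  4:12136  5:273  6:2796  7:12179
  8:9875  9:9182  10:12773  11:6797  12:5482  13:9489  14:5568  15:13254
  16:2901  17:14442  18:12184  19:7042  20:5616  21:4584  22:5721  23:6847
  24:8030  25:4707  26:873  27:2494  28:1112  29:15291  30:3574  31:6744
  32:1546  33:10235  34:5913  35:3045  36:3871  37:5205  38:15135  39:8593
  40:13018  41:6931  42:577  43:9642  44:14600  45:2944  46:8605  47:3131
  48:7636  49:2538  50:884  51:2437  52:5618  53:363  54:13558  55:9747
  56:1424  57:5253  58:6465  59:11413  60:5423  61:2777  62:13681  63:4899
  64:12510  65:13774  66:1610  67:14114  68:9673  69:3211  70:8625  71:7238
  72:8811  73:660  74:12019  75:7897  76:15221  77:12358  78:10351  79:8119
  80:9860  81:2242  82:8032  83:486  84:8710  85:5394  86:9945  87:398
  88:9166  89:224  90:5857  91:13160  92:581  93:1200  94:14835  95:8744
  96:10832  97:4223  98:3381  99:4937  100:9506  101:8287  102:10393  103:12112
  104:4608  105:1386  106:8257  107:11952  108:2630  109:7425  110:7842  111:67
  112:5267  113:7796  114:4516  115:10284  116:2852  117:2064  118:13165  119:13187
  120:13073  121:6646  122:7668  123:12197  124:2764
Giant step factor: 5609^(-125) ≡ 14955 (mod 15439).
Scan 8368·14955^i mod 15439 for i = 0, 1, …:
  i=0: 8368   i=1: 10345   i=2: 10695   i=3: 11124
  i=4: 4195   i=5: 7568   i=6: 11570   i=7: 4477
  i=8: 10031   i=9: 8281     …   i=119: 12990
  i=120: 11952
Match at i=120, j=107: x = 120·125 + 107 = 15107.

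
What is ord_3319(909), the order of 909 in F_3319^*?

1659

The order of 909 must divide p − 1 = 3318 = 2 · 3 · 7 · 79.
Divisors: 1, 2, 3, 6, 7, 14, 21, 42, 79, 158, 237, 474, 553, 1106, 1659, 3318.
Check each in increasing order: 909^1 ≡ 909;  909^2 ≡ 3169;  909^3 ≡ 3048;  909^6 ≡ 423;  909^7 ≡ 2822;  909^14 ≡ 1403;  909^21 ≡ 3018;  909^42 ≡ 988;  909^79 ≡ 275;  909^158 ≡ 2607;  909^237 ≡ 21;  909^474 ≡ 441;  909^553 ≡ 1791;  909^1106 ≡ 1527;  909^1659 ≡ 1.
Smallest exponent giving 1 is 1659.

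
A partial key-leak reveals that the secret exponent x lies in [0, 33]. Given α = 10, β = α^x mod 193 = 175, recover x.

14

Compute 10^0 mod 193 = 1, then multiply by 10 repeatedly:
  10^0=1  10^1=10  10^2=100  10^3=35  10^4=157
  10^5=26  10^6=67  10^7=91  10^8=138  10^9=29
  10^10=97  10^11=5  10^12=50  10^13=114  10^14=175
Found 175 at exponent 14.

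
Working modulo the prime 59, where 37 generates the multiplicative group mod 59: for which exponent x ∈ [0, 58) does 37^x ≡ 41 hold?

34

Baby-step giant-step with m = ceil(sqrt(58)) = 8.
Baby table (37^j mod 59 for j=0..7):
  0:1  1:37  2:12  3:31  4:26  5:18  6:17  7:39
Giant step factor: 37^(-8) ≡ 35 (mod 59).
Scan 41·35^i mod 59 for i = 0, 1, …:
  i=0: 41   i=1: 19   i=2: 16   i=3: 29
  i=4: 12
Match at i=4, j=2: x = 4·8 + 2 = 34.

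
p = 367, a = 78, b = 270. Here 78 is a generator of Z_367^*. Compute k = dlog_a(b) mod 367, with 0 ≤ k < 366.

Baby-step giant-step with m = ceil(sqrt(366)) = 20.
Baby table (78^j mod 367 for j=0..19):
  0:1  1:78  2:212  3:21  4:170  5:48  6:74  7:267
  8:274  9:86  10:102  11:249  12:338  13:307  14:91  15:125
  16:208  17:76  18:56  19:331
Giant step factor: 78^(-20) ≡ 324 (mod 367).
Scan 270·324^i mod 367 for i = 0, 1, …:
  i=0: 270   i=1: 134   i=2: 110   i=3: 41
  i=4: 72   i=5: 207   i=6: 274
Match at i=6, j=8: k = 6·20 + 8 = 128.

128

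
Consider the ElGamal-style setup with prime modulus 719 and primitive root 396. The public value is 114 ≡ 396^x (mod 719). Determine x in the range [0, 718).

501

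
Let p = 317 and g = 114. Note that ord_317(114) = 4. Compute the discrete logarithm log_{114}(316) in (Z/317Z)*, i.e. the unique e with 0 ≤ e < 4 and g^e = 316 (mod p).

Successive powers of 114 modulo 317:
  114^0=1  114^1=114  114^2=316
So 114^2 ≡ 316 (mod 317), giving e = 2.

2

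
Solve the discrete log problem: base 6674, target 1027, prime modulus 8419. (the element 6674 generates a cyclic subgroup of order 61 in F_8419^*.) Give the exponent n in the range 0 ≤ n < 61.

Baby-step giant-step with m = ceil(sqrt(61)) = 8.
Baby table (6674^j mod 8419 for j=0..7):
  0:1  1:6674  2:5766  3:7454  4:125  5:769  6:5135  7:5660
Giant step factor: 6674^(-8) ≡ 1520 (mod 8419).
Scan 1027·1520^i mod 8419 for i = 0, 1, …:
  i=0: 1027   i=1: 3525   i=2: 3516   i=3: 6674
Match at i=3, j=1: n = 3·8 + 1 = 25.

25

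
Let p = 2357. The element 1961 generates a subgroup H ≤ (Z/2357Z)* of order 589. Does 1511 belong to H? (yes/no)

no

1511 ∈ ⟨1961⟩ iff 1511^589 ≡ 1 (mod 2357), since |⟨1961⟩| = 589.
1511^589 mod 2357 = 633.
Since 633 ≠ 1, 1511 does not lie in the subgroup.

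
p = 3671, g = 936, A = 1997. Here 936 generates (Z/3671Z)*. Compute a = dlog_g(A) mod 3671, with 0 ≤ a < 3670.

571

Baby-step giant-step with m = ceil(sqrt(3670)) = 61.
Baby table (936^j mod 3671 for j=0..60):
  0:1  1:936  2:2398  3:1547  4:1618  5:1996  6:3388  7:3095
  8:501  9:2719  10:981  11:466  12:2998  13:1484  14:1386  15:1433
  16:1373  17:278  18:3238  19:2193  20:559  21:1942  22:567  23:2088
  24:1396  25:3451  26:3327  27:1064  28:1063  29:127  30:1400  31:3524
  32:1906  33:3581  34:193  35:769  36:268  37:1220  38:239  39:3444
  40:446  41:2633  42:1247  43:3485  44:2112  45:1834  46:2267  47:74
  48:3186  49:1244  50:677  51:2260  52:864  53:1084  54:1428  55:364
  56:2972  57:2845  58:1445  59:1592  60:3357
Giant step factor: 936^(-61) ≡ 1688 (mod 3671).
Scan 1997·1688^i mod 3671 for i = 0, 1, …:
  i=0: 1997   i=1: 958   i=2: 1864   i=3: 385
  i=4: 113   i=5: 3523   i=6: 3475   i=7: 3213
  i=8: 1477   i=9: 567
Match at i=9, j=22: a = 9·61 + 22 = 571.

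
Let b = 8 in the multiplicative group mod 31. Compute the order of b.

The order of 8 must divide p − 1 = 30 = 2 · 3 · 5.
Divisors: 1, 2, 3, 5, 6, 10, 15, 30.
Check each in increasing order: 8^1 ≡ 8;  8^2 ≡ 2;  8^3 ≡ 16;  8^5 ≡ 1.
Smallest exponent giving 1 is 5.

5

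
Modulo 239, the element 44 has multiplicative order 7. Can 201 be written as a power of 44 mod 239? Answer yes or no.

yes

⟨44⟩ has order 7; its elements mod 239 are {1, 10, 24, 44, 98, 100, 201}.
201 is in this set.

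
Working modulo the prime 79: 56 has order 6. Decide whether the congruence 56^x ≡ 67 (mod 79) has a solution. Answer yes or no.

no

67 ∈ ⟨56⟩ iff 67^6 ≡ 1 (mod 79), since |⟨56⟩| = 6.
67^6 mod 79 = 21.
Since 21 ≠ 1, 67 does not lie in the subgroup.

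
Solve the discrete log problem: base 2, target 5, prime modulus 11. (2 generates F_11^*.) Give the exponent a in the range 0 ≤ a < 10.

4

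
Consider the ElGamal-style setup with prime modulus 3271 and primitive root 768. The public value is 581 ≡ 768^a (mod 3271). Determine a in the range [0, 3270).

Baby-step giant-step with m = ceil(sqrt(3270)) = 58.
Baby table (768^j mod 3271 for j=0..57):
  0:1  1:768  2:1044  3:397  4:693  5:2322  6:601  7:357
  8:2683  9:3085  10:1076  11:2076  12:1391  13:1942  14:3151  15:2699
  16:2289  17:1425  18:1886  19:2666  20:3113  21:2954  22:1869  23:2694
  24:1720  25:2747  26:3172  27:2472  28:1316  29:3220  30:84  31:2363
  32:2650  33:638  34:2605  35:2059  36:1419  37:549  38:2944  39:731
  40:2067  41:1021  42:2359  43:2849  44:3004  45:1017  46:2558  47:1944
  48:1416  49:1516  50:3083  51:2811  52:3259  53:597  54:556  55:1778
  56:1497  57:1575
Giant step factor: 768^(-58) ≡ 2153 (mod 3271).
Scan 581·2153^i mod 3271 for i = 0, 1, …:
  i=0: 581   i=1: 1371   i=2: 1321   i=3: 1614
  i=4: 1140   i=5: 1170   i=6: 340   i=7: 2587
  i=8: 2569   i=9: 3067     …   i=17: 832
  i=18: 2059
Match at i=18, j=35: a = 18·58 + 35 = 1079.

1079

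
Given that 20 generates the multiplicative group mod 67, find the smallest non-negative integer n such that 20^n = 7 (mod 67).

13

Baby-step giant-step with m = ceil(sqrt(66)) = 9.
Baby table (20^j mod 67 for j=0..8):
  0:1  1:20  2:65  3:27  4:4  5:13  6:59  7:41
  8:16
Giant step factor: 20^(-9) ≡ 58 (mod 67).
Scan 7·58^i mod 67 for i = 0, 1, …:
  i=0: 7   i=1: 4
Match at i=1, j=4: n = 1·9 + 4 = 13.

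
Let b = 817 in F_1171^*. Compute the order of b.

1170

The order of 817 must divide p − 1 = 1170 = 2 · 3^2 · 5 · 13.
Divisors: 1, 2, 3, 5, 6, 9, 10, 13, 15, 18, 26, 30, 39, 45, 65, 78, 90, 117, 130, 195, 234, 390, 585, 1170.
Check each in increasing order: 817^1 ≡ 817;  817^2 ≡ 19;  817^3 ≡ 300;  817^5 ≡ 1016;  817^6 ≡ 1004;  817^9 ≡ 253;  817^10 ≡ 605;  817^13 ≡ 1166;  817^15 ≡ 1076;  817^18 ≡ 775;  817^26 ≡ 25;  817^30 ≡ 828;  817^39 ≡ 1046;  817^45 ≡ 968;  817^65 ≡ 388;  817^78 ≡ 402;  817^90 ≡ 224;  817^117 ≡ 103;  817^130 ≡ 656;  817^195 ≡ 421;  817^234 ≡ 70;  817^390 ≡ 420;  817^585 ≡ 1170;  817^1170 ≡ 1.
Smallest exponent giving 1 is 1170.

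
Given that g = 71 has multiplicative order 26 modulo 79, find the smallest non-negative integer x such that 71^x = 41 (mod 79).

3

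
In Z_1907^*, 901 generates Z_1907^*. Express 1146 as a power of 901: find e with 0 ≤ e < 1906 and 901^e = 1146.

Baby-step giant-step with m = ceil(sqrt(1906)) = 44.
Baby table (901^j mod 1907 for j=0..43):
  0:1  1:901  2:1326  3:944  4:22  5:752  6:567  7:1698
  8:484  9:1288  10:1032  11:1123  12:1113  13:1638  14:1727  15:1822
  16:1602  17:1710  18:1761  19:37  20:918  21:1387  22:602  23:814
  24:1126  25:2  26:1802  27:745  28:1888  29:44  30:1504  31:1134
  32:1489  33:968  34:669  35:157  36:339  37:319  38:1369  39:1547
  40:1737  41:1297  42:1513  43:1615
Giant step factor: 901^(-44) ≡ 1572 (mod 1907).
Scan 1146·1572^i mod 1907 for i = 0, 1, …:
  i=0: 1146   i=1: 1304   i=2: 1770   i=3: 127
  i=4: 1316   i=5: 1564   i=6: 485   i=7: 1527
  i=8: 1438   i=9: 741   i=10: 1582   i=11: 176
  i=12: 157
Match at i=12, j=35: e = 12·44 + 35 = 563.

563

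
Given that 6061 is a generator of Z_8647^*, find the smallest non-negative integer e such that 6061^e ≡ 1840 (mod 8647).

89

Baby-step giant-step with m = ceil(sqrt(8646)) = 93.
Baby table (6061^j mod 8647 for j=0..92):
  0:1  1:6061  2:3265  3:4829  4:7121  5:3204  6:6929  7:6837
  8:2633  9:4898  10:1627  11:3667  12:2897  13:5307  14:7534  15:7414
  16:6442  17:3757  18:3626  19:5159  20:1147  21:8426  22:804  23:4783
  24:5019  25:13  26:970  27:7857  28:2248  29:6103  30:7064  31:3607
  32:2411  33:8288  34:3145  35:3857  36:4436  37:3073  38:8462  39:2825
  40:1265  41:5923  42:5606  43:3903  44:6538  45:6264  46:5774  47:1805
  48:1650  49:4718  50:169  51:3963  52:7024  53:3283  54:1516  55:5362
  56:3656  57:5402  58:3980  59:6297  60:6906  61:5786  62:5361  63:6242
  64:2137  65:7798  66:7823  67:3702  68:7504  69:7171  70:3609  71:5886
  72:6171  73:4156  74:805  75:2197  76:8284  77:4842  78:8091  79:2414
  80:530  81:4293  82:1050  83:8505  84:4038  85:3308  86:6042  87:517
  88:3323  89:1840  90:6257  91:6582  92:4891
Giant step factor: 6061^(-93) ≡ 5973 (mod 8647).
Scan 1840·5973^i mod 8647 for i = 0, 1, …:
  i=0: 1840
Match at i=0, j=89: e = 0·93 + 89 = 89.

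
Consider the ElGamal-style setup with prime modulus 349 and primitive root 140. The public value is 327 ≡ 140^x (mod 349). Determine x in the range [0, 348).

Baby-step giant-step with m = ceil(sqrt(348)) = 19.
Baby table (140^j mod 349 for j=0..18):
  0:1  1:140  2:56  3:162  4:344  5:347  6:69  7:237
  8:25  9:10  10:4  11:211  12:224  13:299  14:329  15:341
  16:276  17:250  18:100
Giant step factor: 140^(-19) ≡ 96 (mod 349).
Scan 327·96^i mod 349 for i = 0, 1, …:
  i=0: 327   i=1: 331   i=2: 17   i=3: 236
  i=4: 320   i=5: 8   i=6: 70   i=7: 89
  i=8: 168   i=9: 74     …   i=13: 161
  i=14: 100
Match at i=14, j=18: x = 14·19 + 18 = 284.

284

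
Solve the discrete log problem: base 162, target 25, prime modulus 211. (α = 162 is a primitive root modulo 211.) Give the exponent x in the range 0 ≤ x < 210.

Baby-step giant-step with m = ceil(sqrt(210)) = 15.
Baby table (162^j mod 211 for j=0..14):
  0:1  1:162  2:80  3:89  4:70  5:157  6:114  7:111
  8:47  9:18  10:173  11:174  12:125  13:205  14:83
Giant step factor: 162^(-15) ≡ 40 (mod 211).
Scan 25·40^i mod 211 for i = 0, 1, …:
  i=0: 25   i=1: 156   i=2: 121   i=3: 198
  i=4: 113   i=5: 89
Match at i=5, j=3: x = 5·15 + 3 = 78.

78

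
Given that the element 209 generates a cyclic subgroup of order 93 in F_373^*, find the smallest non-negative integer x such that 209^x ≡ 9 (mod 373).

25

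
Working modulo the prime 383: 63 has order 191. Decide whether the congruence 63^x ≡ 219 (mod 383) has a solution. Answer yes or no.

yes

219 ∈ ⟨63⟩ iff 219^191 ≡ 1 (mod 383), since |⟨63⟩| = 191.
219^191 mod 383 = 1.
Since 1 = 1, 219 lies in the subgroup.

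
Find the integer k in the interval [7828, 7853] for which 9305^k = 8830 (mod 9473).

7848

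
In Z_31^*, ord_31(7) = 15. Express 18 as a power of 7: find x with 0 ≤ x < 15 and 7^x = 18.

2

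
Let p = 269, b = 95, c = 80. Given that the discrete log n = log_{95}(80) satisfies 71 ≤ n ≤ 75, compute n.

72

Compute 95^71 mod 269 = 15, then multiply by 95 repeatedly:
  95^71=15  95^72=80
Found 80 at exponent 72.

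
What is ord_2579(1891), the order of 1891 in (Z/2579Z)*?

2578

The order of 1891 must divide p − 1 = 2578 = 2 · 1289.
Divisors: 1, 2, 1289, 2578.
Check each in increasing order: 1891^1 ≡ 1891;  1891^2 ≡ 1387;  1891^1289 ≡ 2578;  1891^2578 ≡ 1.
Smallest exponent giving 1 is 2578.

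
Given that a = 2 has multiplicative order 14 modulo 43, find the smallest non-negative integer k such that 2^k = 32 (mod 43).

5

Successive powers of 2 modulo 43:
  2^0=1  2^1=2  2^2=4  2^3=8  2^4=16  2^5=32
So 2^5 ≡ 32 (mod 43), giving k = 5.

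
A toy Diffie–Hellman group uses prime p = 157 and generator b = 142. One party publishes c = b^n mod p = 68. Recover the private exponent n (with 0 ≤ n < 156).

Baby-step giant-step with m = ceil(sqrt(156)) = 13.
Baby table (142^j mod 157 for j=0..12):
  0:1  1:142  2:68  3:79  4:71  5:34  6:118  7:114
  8:17  9:59  10:57  11:87  12:108
Giant step factor: 142^(-13) ≡ 135 (mod 157).
Scan 68·135^i mod 157 for i = 0, 1, …:
  i=0: 68
Match at i=0, j=2: n = 0·13 + 2 = 2.

2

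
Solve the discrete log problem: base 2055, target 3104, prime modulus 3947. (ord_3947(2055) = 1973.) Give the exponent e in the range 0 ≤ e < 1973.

1780

Baby-step giant-step with m = ceil(sqrt(1973)) = 45.
Baby table (2055^j mod 3947 for j=0..44):
  0:1  1:2055  2:3682  3:111  4:3126  5:2161  6:480  7:3597
  8:3051  9:1969  10:620  11:3166  12:1474  13:1721  14:143  15:1787
  16:1575  17:85  18:1007  19:1157  20:1541  21:1261  22:2123  23:1330
  24:1826  25:2780  26:1591  27:1389  28:714  29:2933  30:246  31:314
  32:1909  33:3624  34:3278  35:2708  36:3617  37:734  38:616  39:2840
  40:2534  41:1277  42:3427  43:1037  44:3602
Giant step factor: 2055^(-45) ≡ 3846 (mod 3947).
Scan 3104·3846^i mod 3947 for i = 0, 1, …:
  i=0: 3104   i=1: 2256   i=2: 1070   i=3: 2446
  i=4: 1615   i=5: 2659   i=6: 3784   i=7: 675
  i=8: 2871   i=9: 2107     …   i=38: 3685
  i=39: 2780
Match at i=39, j=25: e = 39·45 + 25 = 1780.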